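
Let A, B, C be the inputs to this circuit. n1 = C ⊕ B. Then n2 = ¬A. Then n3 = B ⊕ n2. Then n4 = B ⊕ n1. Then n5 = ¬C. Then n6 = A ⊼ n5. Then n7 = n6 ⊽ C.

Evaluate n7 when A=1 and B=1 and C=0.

1

n5 = ¬0 = 1
n6 = 1 ⊼ 1 = 0
n7 = 0 ⊽ 0 = 1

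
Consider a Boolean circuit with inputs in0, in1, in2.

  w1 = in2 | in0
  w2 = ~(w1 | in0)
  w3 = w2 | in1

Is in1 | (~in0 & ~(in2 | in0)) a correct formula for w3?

Yes

w1 = in2 | in0
w2 = ~(w1 | in0) = ~((in2 | in0) | in0)
w3 = w2 | in1 = (~((in2 | in0) | in0)) | in1
At in0=0, in1=0, in2=1: circuit gives 0, formula gives 0.
At in0=0, in1=0, in2=0: circuit gives 1, formula gives 1.
Agrees on all 8 inputs.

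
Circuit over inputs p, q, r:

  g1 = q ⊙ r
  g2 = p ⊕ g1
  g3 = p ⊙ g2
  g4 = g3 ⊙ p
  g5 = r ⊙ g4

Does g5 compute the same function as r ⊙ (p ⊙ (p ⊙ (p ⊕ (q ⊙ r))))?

g1 = q ⊙ r
g2 = p ⊕ g1 = p ⊕ (q ⊙ r)
g3 = p ⊙ g2 = p ⊙ (p ⊕ (q ⊙ r))
g4 = g3 ⊙ p = (p ⊙ (p ⊕ (q ⊙ r))) ⊙ p
g5 = r ⊙ g4 = r ⊙ ((p ⊙ (p ⊕ (q ⊙ r))) ⊙ p)
At p=0, q=0, r=0: circuit gives 0, formula gives 0.
At p=0, q=1, r=0: circuit gives 1, formula gives 1.
Agrees on all 8 inputs.

Yes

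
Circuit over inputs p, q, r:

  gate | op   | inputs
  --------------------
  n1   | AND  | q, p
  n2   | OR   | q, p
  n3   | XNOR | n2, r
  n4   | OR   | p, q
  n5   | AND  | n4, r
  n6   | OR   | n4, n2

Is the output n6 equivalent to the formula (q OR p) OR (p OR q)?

Yes

n2 = q OR p
n4 = p OR q
n6 = n4 OR n2 = (p OR q) OR (q OR p)
At p=0, q=0, r=0: circuit gives 0, formula gives 0.
At p=0, q=1, r=0: circuit gives 1, formula gives 1.
Agrees on all 8 inputs.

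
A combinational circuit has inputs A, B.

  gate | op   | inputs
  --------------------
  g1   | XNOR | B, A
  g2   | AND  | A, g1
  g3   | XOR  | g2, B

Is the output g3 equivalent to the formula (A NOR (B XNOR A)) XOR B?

No

g1 = B XNOR A
g2 = A AND g1 = A AND (B XNOR A)
g3 = g2 XOR B = (A AND (B XNOR A)) XOR B
At A=0, B=1: circuit gives 1, formula gives 0.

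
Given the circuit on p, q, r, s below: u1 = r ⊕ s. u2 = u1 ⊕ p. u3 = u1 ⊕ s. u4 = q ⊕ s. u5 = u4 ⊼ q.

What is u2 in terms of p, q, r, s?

u1 = r ⊕ s
u2 = u1 ⊕ p = (r ⊕ s) ⊕ p

(r ⊕ s) ⊕ p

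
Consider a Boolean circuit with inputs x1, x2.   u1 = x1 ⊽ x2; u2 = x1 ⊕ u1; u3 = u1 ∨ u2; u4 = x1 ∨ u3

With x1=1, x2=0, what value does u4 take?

u1 = 1 ⊽ 0 = 0
u2 = 1 ⊕ 0 = 1
u3 = 0 ∨ 1 = 1
u4 = 1 ∨ 1 = 1

1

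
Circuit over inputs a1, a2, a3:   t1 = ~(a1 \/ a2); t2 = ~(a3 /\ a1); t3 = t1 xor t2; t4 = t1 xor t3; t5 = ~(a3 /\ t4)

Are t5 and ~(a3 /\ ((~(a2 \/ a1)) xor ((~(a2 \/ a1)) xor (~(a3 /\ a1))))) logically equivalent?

Yes

t1 = ~(a1 \/ a2)
t2 = ~(a3 /\ a1)
t3 = t1 xor t2 = (~(a1 \/ a2)) xor (~(a3 /\ a1))
t4 = t1 xor t3 = (~(a1 \/ a2)) xor ((~(a1 \/ a2)) xor (~(a3 /\ a1)))
t5 = ~(a3 /\ t4) = ~(a3 /\ ((~(a1 \/ a2)) xor ((~(a1 \/ a2)) xor (~(a3 /\ a1)))))
At a1=0, a2=0, a3=1: circuit gives 0, formula gives 0.
At a1=0, a2=0, a3=0: circuit gives 1, formula gives 1.
Agrees on all 8 inputs.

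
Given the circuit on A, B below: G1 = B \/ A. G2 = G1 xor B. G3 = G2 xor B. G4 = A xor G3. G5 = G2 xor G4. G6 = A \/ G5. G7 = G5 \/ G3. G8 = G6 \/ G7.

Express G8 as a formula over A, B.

(A \/ (((B \/ A) xor B) xor (A xor (((B \/ A) xor B) xor B)))) \/ ((((B \/ A) xor B) xor (A xor (((B \/ A) xor B) xor B))) \/ (((B \/ A) xor B) xor B))

G1 = B \/ A
G2 = G1 xor B = (B \/ A) xor B
G3 = G2 xor B = ((B \/ A) xor B) xor B
G4 = A xor G3 = A xor (((B \/ A) xor B) xor B)
G5 = G2 xor G4 = ((B \/ A) xor B) xor (A xor (((B \/ A) xor B) xor B))
G6 = A \/ G5 = A \/ (((B \/ A) xor B) xor (A xor (((B \/ A) xor B) xor B)))
G7 = G5 \/ G3 = (((B \/ A) xor B) xor (A xor (((B \/ A) xor B) xor B))) \/ (((B \/ A) xor B) xor B)
G8 = G6 \/ G7 = (A \/ (((B \/ A) xor B) xor (A xor (((B \/ A) xor B) xor B)))) \/ ((((B \/ A) xor B) xor (A xor (((B \/ A) xor B) xor B))) \/ (((B \/ A) xor B) xor B))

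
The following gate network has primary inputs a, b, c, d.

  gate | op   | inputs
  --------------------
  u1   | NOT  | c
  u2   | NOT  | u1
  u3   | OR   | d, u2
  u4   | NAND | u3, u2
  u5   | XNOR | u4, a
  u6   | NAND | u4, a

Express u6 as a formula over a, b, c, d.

((d OR NOT NOT c) NAND NOT NOT c) NAND a

u1 = NOT c
u2 = NOT u1 = NOT NOT c
u3 = d OR u2 = d OR NOT NOT c
u4 = u3 NAND u2 = (d OR NOT NOT c) NAND NOT NOT c
u6 = u4 NAND a = ((d OR NOT NOT c) NAND NOT NOT c) NAND a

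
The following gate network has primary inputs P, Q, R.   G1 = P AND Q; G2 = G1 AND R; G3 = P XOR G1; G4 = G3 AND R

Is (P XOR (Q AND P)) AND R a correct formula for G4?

G1 = P AND Q
G3 = P XOR G1 = P XOR (P AND Q)
G4 = G3 AND R = (P XOR (P AND Q)) AND R
At P=0, Q=0, R=0: circuit gives 0, formula gives 0.
At P=1, Q=0, R=1: circuit gives 1, formula gives 1.
Agrees on all 8 inputs.

Yes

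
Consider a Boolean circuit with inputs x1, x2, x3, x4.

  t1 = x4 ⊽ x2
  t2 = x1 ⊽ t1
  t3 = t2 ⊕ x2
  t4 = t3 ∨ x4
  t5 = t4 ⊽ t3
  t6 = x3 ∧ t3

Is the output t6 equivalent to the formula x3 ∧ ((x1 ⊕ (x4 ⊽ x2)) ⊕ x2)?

No

t1 = x4 ⊽ x2
t2 = x1 ⊽ t1 = x1 ⊽ (x4 ⊽ x2)
t3 = t2 ⊕ x2 = (x1 ⊽ (x4 ⊽ x2)) ⊕ x2
t6 = x3 ∧ t3 = x3 ∧ ((x1 ⊽ (x4 ⊽ x2)) ⊕ x2)
At x1=0, x2=0, x3=1, x4=0: circuit gives 0, formula gives 1.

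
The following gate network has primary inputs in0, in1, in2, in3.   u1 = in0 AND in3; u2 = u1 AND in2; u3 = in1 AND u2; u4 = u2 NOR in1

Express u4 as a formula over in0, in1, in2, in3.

u1 = in0 AND in3
u2 = u1 AND in2 = (in0 AND in3) AND in2
u4 = u2 NOR in1 = ((in0 AND in3) AND in2) NOR in1

((in0 AND in3) AND in2) NOR in1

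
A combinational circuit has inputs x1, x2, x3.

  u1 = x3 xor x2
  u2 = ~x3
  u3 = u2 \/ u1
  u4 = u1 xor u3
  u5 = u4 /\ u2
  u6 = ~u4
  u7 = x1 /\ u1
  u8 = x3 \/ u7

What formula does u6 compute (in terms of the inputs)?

~((x3 xor x2) xor (~x3 \/ (x3 xor x2)))

u1 = x3 xor x2
u2 = ~x3
u3 = u2 \/ u1 = ~x3 \/ (x3 xor x2)
u4 = u1 xor u3 = (x3 xor x2) xor (~x3 \/ (x3 xor x2))
u6 = ~u4 = ~((x3 xor x2) xor (~x3 \/ (x3 xor x2)))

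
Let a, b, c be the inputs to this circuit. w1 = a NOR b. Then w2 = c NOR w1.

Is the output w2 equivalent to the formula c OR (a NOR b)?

No

w1 = a NOR b
w2 = c NOR w1 = c NOR (a NOR b)
At a=0, b=0, c=0: circuit gives 0, formula gives 1.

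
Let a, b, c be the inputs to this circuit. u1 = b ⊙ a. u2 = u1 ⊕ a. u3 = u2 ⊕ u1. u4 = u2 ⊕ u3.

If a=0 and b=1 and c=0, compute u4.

u1 = 1 ⊙ 0 = 0
u2 = 0 ⊕ 0 = 0
u3 = 0 ⊕ 0 = 0
u4 = 0 ⊕ 0 = 0

0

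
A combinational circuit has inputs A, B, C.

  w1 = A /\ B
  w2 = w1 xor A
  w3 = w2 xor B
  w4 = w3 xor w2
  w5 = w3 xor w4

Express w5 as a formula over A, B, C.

w1 = A /\ B
w2 = w1 xor A = (A /\ B) xor A
w3 = w2 xor B = ((A /\ B) xor A) xor B
w4 = w3 xor w2 = (((A /\ B) xor A) xor B) xor ((A /\ B) xor A)
w5 = w3 xor w4 = (((A /\ B) xor A) xor B) xor ((((A /\ B) xor A) xor B) xor ((A /\ B) xor A))

(((A /\ B) xor A) xor B) xor ((((A /\ B) xor A) xor B) xor ((A /\ B) xor A))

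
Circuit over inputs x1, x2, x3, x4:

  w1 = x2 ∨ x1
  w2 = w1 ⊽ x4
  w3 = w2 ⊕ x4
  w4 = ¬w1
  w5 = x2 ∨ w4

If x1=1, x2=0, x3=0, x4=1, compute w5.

w1 = 0 ∨ 1 = 1
w4 = ¬1 = 0
w5 = 0 ∨ 0 = 0

0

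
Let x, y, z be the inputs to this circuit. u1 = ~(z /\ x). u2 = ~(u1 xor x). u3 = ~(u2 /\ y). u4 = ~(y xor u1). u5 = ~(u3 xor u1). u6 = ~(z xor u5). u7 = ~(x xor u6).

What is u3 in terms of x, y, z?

u1 = ~(z /\ x)
u2 = ~(u1 xor x) = ~((~(z /\ x)) xor x)
u3 = ~(u2 /\ y) = ~((~((~(z /\ x)) xor x)) /\ y)

~((~((~(z /\ x)) xor x)) /\ y)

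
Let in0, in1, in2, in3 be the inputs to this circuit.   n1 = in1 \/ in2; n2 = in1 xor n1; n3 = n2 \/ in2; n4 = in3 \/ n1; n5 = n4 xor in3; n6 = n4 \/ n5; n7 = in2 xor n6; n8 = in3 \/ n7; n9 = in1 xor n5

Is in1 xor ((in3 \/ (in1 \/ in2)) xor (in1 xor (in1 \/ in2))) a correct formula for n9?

n1 = in1 \/ in2
n4 = in3 \/ n1 = in3 \/ (in1 \/ in2)
n5 = n4 xor in3 = (in3 \/ (in1 \/ in2)) xor in3
n9 = in1 xor n5 = in1 xor ((in3 \/ (in1 \/ in2)) xor in3)
At in0=0, in1=0, in2=0, in3=1: circuit gives 0, formula gives 1.

No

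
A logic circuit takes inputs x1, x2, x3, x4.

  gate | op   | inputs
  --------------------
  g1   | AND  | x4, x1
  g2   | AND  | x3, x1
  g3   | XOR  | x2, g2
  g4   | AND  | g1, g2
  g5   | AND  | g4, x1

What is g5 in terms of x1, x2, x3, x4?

((x4 AND x1) AND (x3 AND x1)) AND x1

g1 = x4 AND x1
g2 = x3 AND x1
g4 = g1 AND g2 = (x4 AND x1) AND (x3 AND x1)
g5 = g4 AND x1 = ((x4 AND x1) AND (x3 AND x1)) AND x1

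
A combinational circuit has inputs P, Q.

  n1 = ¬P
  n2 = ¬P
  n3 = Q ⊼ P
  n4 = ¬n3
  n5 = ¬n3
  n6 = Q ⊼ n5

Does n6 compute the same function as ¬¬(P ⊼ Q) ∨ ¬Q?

Yes

n3 = Q ⊼ P
n5 = ¬n3 = ¬(Q ⊼ P)
n6 = Q ⊼ n5 = Q ⊼ ¬(Q ⊼ P)
At P=1, Q=1: circuit gives 0, formula gives 0.
At P=0, Q=0: circuit gives 1, formula gives 1.
Agrees on all 4 inputs.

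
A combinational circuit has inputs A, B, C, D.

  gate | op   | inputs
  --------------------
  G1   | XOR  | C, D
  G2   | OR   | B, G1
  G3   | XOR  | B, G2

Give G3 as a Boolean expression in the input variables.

B XOR (B OR (C XOR D))

G1 = C XOR D
G2 = B OR G1 = B OR (C XOR D)
G3 = B XOR G2 = B XOR (B OR (C XOR D))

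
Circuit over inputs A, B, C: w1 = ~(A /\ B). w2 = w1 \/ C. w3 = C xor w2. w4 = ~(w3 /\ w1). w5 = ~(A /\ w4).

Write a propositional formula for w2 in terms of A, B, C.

w1 = ~(A /\ B)
w2 = w1 \/ C = (~(A /\ B)) \/ C

(~(A /\ B)) \/ C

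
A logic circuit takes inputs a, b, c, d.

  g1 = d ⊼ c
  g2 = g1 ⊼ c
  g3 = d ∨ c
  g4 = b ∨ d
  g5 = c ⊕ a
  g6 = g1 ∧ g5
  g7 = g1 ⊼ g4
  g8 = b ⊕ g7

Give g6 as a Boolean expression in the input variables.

g1 = d ⊼ c
g5 = c ⊕ a
g6 = g1 ∧ g5 = (d ⊼ c) ∧ (c ⊕ a)

(d ⊼ c) ∧ (c ⊕ a)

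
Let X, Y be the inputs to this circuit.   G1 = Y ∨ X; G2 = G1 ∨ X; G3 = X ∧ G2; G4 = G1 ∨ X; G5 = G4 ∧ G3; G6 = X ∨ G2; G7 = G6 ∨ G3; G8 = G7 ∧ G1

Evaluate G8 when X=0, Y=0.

G1 = 0 ∨ 0 = 0
G2 = 0 ∨ 0 = 0
G3 = 0 ∧ 0 = 0
G6 = 0 ∨ 0 = 0
G7 = 0 ∨ 0 = 0
G8 = 0 ∧ 0 = 0

0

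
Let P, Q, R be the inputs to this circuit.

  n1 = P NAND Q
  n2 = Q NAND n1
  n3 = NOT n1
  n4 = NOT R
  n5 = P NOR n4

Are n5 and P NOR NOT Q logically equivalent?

No

n4 = NOT R
n5 = P NOR n4 = P NOR NOT R
At P=0, Q=0, R=1: circuit gives 1, formula gives 0.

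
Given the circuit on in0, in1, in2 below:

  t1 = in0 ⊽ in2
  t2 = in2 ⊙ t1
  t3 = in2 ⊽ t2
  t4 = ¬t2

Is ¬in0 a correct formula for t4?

No

t1 = in0 ⊽ in2
t2 = in2 ⊙ t1 = in2 ⊙ (in0 ⊽ in2)
t4 = ¬t2 = ¬(in2 ⊙ (in0 ⊽ in2))
At in0=1, in1=0, in2=1: circuit gives 1, formula gives 0.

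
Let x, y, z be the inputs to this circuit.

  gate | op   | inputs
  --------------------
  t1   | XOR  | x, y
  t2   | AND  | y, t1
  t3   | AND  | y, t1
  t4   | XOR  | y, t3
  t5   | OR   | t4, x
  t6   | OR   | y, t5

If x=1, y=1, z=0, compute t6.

t1 = 1 XOR 1 = 0
t3 = 1 AND 0 = 0
t4 = 1 XOR 0 = 1
t5 = 1 OR 1 = 1
t6 = 1 OR 1 = 1

1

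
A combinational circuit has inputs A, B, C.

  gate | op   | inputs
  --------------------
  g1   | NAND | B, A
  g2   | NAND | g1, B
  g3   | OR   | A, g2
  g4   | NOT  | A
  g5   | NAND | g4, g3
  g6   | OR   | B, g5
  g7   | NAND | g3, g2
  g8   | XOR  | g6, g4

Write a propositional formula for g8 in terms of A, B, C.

g1 = B NAND A
g2 = g1 NAND B = (B NAND A) NAND B
g3 = A OR g2 = A OR ((B NAND A) NAND B)
g4 = NOT A
g5 = g4 NAND g3 = NOT A NAND (A OR ((B NAND A) NAND B))
g6 = B OR g5 = B OR (NOT A NAND (A OR ((B NAND A) NAND B)))
g8 = g6 XOR g4 = (B OR (NOT A NAND (A OR ((B NAND A) NAND B)))) XOR NOT A

(B OR (NOT A NAND (A OR ((B NAND A) NAND B)))) XOR NOT A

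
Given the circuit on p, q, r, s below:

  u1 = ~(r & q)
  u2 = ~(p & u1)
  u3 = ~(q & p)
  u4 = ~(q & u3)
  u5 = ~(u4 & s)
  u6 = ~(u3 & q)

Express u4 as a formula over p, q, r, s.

u3 = ~(q & p)
u4 = ~(q & u3) = ~(q & (~(q & p)))

~(q & (~(q & p)))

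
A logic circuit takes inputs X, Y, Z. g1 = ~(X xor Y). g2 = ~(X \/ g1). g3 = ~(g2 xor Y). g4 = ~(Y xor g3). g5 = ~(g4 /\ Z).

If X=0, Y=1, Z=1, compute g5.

g1 = ~(0 xor 1) = 0
g2 = ~(0 \/ 0) = 1
g3 = ~(1 xor 1) = 1
g4 = ~(1 xor 1) = 1
g5 = ~(1 /\ 1) = 0

0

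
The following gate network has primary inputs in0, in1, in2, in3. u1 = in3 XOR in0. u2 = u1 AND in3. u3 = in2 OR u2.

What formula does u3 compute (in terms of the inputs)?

u1 = in3 XOR in0
u2 = u1 AND in3 = (in3 XOR in0) AND in3
u3 = in2 OR u2 = in2 OR ((in3 XOR in0) AND in3)

in2 OR ((in3 XOR in0) AND in3)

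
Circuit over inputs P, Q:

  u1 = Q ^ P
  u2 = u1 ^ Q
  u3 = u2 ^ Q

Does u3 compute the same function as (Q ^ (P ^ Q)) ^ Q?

u1 = Q ^ P
u2 = u1 ^ Q = (Q ^ P) ^ Q
u3 = u2 ^ Q = ((Q ^ P) ^ Q) ^ Q
At P=0, Q=0: circuit gives 0, formula gives 0.
At P=0, Q=1: circuit gives 1, formula gives 1.
Agrees on all 4 inputs.

Yes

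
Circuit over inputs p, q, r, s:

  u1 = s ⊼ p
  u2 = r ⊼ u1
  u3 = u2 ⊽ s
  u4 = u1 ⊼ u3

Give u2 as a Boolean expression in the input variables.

u1 = s ⊼ p
u2 = r ⊼ u1 = r ⊼ (s ⊼ p)

r ⊼ (s ⊼ p)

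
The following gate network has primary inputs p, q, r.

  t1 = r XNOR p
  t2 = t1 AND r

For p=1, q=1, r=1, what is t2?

1

t1 = 1 XNOR 1 = 1
t2 = 1 AND 1 = 1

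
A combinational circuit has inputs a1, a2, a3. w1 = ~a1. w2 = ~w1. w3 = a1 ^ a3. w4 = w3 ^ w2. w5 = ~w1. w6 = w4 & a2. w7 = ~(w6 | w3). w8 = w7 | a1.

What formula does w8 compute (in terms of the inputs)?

w1 = ~a1
w2 = ~w1 = ~~a1
w3 = a1 ^ a3
w4 = w3 ^ w2 = (a1 ^ a3) ^ ~~a1
w6 = w4 & a2 = ((a1 ^ a3) ^ ~~a1) & a2
w7 = ~(w6 | w3) = ~((((a1 ^ a3) ^ ~~a1) & a2) | (a1 ^ a3))
w8 = w7 | a1 = (~((((a1 ^ a3) ^ ~~a1) & a2) | (a1 ^ a3))) | a1

(~((((a1 ^ a3) ^ ~~a1) & a2) | (a1 ^ a3))) | a1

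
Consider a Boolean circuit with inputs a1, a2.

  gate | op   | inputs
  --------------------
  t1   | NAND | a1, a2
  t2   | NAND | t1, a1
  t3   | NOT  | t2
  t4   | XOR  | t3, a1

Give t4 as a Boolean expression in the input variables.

t1 = a1 NAND a2
t2 = t1 NAND a1 = (a1 NAND a2) NAND a1
t3 = NOT t2 = NOT ((a1 NAND a2) NAND a1)
t4 = t3 XOR a1 = NOT ((a1 NAND a2) NAND a1) XOR a1

NOT ((a1 NAND a2) NAND a1) XOR a1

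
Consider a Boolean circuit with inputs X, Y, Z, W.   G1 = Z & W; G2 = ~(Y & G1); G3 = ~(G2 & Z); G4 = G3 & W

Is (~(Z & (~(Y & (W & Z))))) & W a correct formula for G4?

Yes

G1 = Z & W
G2 = ~(Y & G1) = ~(Y & (Z & W))
G3 = ~(G2 & Z) = ~((~(Y & (Z & W))) & Z)
G4 = G3 & W = (~((~(Y & (Z & W))) & Z)) & W
At X=0, Y=0, Z=0, W=0: circuit gives 0, formula gives 0.
At X=0, Y=0, Z=0, W=1: circuit gives 1, formula gives 1.
Agrees on all 16 inputs.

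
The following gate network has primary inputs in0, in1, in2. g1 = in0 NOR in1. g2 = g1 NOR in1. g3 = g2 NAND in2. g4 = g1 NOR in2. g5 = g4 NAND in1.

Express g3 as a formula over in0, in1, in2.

g1 = in0 NOR in1
g2 = g1 NOR in1 = (in0 NOR in1) NOR in1
g3 = g2 NAND in2 = ((in0 NOR in1) NOR in1) NAND in2

((in0 NOR in1) NOR in1) NAND in2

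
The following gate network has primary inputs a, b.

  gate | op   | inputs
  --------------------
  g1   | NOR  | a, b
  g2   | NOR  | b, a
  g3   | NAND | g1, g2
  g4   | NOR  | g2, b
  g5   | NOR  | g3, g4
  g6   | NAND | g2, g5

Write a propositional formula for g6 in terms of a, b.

g1 = a NOR b
g2 = b NOR a
g3 = g1 NAND g2 = (a NOR b) NAND (b NOR a)
g4 = g2 NOR b = (b NOR a) NOR b
g5 = g3 NOR g4 = ((a NOR b) NAND (b NOR a)) NOR ((b NOR a) NOR b)
g6 = g2 NAND g5 = (b NOR a) NAND (((a NOR b) NAND (b NOR a)) NOR ((b NOR a) NOR b))

(b NOR a) NAND (((a NOR b) NAND (b NOR a)) NOR ((b NOR a) NOR b))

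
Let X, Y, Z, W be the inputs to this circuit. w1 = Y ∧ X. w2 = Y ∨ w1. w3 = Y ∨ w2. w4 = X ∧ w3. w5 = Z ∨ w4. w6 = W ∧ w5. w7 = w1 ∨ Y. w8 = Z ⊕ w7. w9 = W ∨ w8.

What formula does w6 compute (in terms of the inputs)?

w1 = Y ∧ X
w2 = Y ∨ w1 = Y ∨ (Y ∧ X)
w3 = Y ∨ w2 = Y ∨ (Y ∨ (Y ∧ X))
w4 = X ∧ w3 = X ∧ (Y ∨ (Y ∨ (Y ∧ X)))
w5 = Z ∨ w4 = Z ∨ (X ∧ (Y ∨ (Y ∨ (Y ∧ X))))
w6 = W ∧ w5 = W ∧ (Z ∨ (X ∧ (Y ∨ (Y ∨ (Y ∧ X)))))

W ∧ (Z ∨ (X ∧ (Y ∨ (Y ∨ (Y ∧ X)))))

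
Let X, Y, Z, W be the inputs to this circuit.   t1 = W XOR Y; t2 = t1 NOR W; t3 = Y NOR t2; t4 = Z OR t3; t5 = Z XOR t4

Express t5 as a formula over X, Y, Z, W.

t1 = W XOR Y
t2 = t1 NOR W = (W XOR Y) NOR W
t3 = Y NOR t2 = Y NOR ((W XOR Y) NOR W)
t4 = Z OR t3 = Z OR (Y NOR ((W XOR Y) NOR W))
t5 = Z XOR t4 = Z XOR (Z OR (Y NOR ((W XOR Y) NOR W)))

Z XOR (Z OR (Y NOR ((W XOR Y) NOR W)))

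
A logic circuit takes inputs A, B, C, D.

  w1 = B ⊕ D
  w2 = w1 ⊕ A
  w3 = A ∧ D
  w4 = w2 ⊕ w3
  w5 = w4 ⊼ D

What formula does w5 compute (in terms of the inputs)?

w1 = B ⊕ D
w2 = w1 ⊕ A = (B ⊕ D) ⊕ A
w3 = A ∧ D
w4 = w2 ⊕ w3 = ((B ⊕ D) ⊕ A) ⊕ (A ∧ D)
w5 = w4 ⊼ D = (((B ⊕ D) ⊕ A) ⊕ (A ∧ D)) ⊼ D

(((B ⊕ D) ⊕ A) ⊕ (A ∧ D)) ⊼ D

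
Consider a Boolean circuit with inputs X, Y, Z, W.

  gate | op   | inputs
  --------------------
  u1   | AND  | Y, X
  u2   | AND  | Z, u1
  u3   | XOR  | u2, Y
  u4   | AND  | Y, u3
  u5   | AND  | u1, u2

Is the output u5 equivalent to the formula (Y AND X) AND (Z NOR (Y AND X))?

No

u1 = Y AND X
u2 = Z AND u1 = Z AND (Y AND X)
u5 = u1 AND u2 = (Y AND X) AND (Z AND (Y AND X))
At X=1, Y=1, Z=1, W=0: circuit gives 1, formula gives 0.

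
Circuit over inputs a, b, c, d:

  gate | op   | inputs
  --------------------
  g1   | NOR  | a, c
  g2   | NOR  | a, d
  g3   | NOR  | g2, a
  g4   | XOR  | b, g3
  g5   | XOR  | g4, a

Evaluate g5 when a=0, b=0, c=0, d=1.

g2 = 0 NOR 1 = 0
g3 = 0 NOR 0 = 1
g4 = 0 XOR 1 = 1
g5 = 1 XOR 0 = 1

1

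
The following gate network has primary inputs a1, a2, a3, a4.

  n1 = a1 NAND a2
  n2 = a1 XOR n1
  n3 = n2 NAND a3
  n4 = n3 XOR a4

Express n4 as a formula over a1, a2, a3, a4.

((a1 XOR (a1 NAND a2)) NAND a3) XOR a4

n1 = a1 NAND a2
n2 = a1 XOR n1 = a1 XOR (a1 NAND a2)
n3 = n2 NAND a3 = (a1 XOR (a1 NAND a2)) NAND a3
n4 = n3 XOR a4 = ((a1 XOR (a1 NAND a2)) NAND a3) XOR a4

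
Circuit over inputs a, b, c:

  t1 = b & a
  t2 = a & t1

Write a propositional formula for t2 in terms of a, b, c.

a & (b & a)

t1 = b & a
t2 = a & t1 = a & (b & a)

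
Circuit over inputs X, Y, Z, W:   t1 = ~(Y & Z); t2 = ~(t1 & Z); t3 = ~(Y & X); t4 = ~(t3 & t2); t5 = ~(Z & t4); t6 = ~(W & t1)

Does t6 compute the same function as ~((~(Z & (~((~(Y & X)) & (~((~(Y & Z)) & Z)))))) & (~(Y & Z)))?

t1 = ~(Y & Z)
t6 = ~(W & t1) = ~(W & (~(Y & Z)))
At X=0, Y=0, Z=0, W=0: circuit gives 1, formula gives 0.

No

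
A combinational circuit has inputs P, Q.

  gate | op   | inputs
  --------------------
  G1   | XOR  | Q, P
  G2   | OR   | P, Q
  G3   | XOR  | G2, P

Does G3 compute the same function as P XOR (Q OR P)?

Yes

G2 = P OR Q
G3 = G2 XOR P = (P OR Q) XOR P
At P=0, Q=0: circuit gives 0, formula gives 0.
At P=0, Q=1: circuit gives 1, formula gives 1.
Agrees on all 4 inputs.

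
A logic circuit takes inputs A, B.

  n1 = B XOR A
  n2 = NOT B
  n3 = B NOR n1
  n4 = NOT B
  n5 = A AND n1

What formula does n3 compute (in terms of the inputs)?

B NOR (B XOR A)

n1 = B XOR A
n3 = B NOR n1 = B NOR (B XOR A)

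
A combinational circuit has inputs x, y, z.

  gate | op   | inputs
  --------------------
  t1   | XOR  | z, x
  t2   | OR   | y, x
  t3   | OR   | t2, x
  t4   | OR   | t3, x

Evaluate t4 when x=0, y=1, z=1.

1

t2 = 1 OR 0 = 1
t3 = 1 OR 0 = 1
t4 = 1 OR 0 = 1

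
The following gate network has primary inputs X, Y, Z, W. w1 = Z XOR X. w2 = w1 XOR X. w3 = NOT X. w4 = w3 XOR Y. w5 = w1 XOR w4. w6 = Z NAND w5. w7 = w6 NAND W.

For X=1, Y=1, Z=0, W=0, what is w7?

1

w1 = 0 XOR 1 = 1
w3 = NOT 1 = 0
w4 = 0 XOR 1 = 1
w5 = 1 XOR 1 = 0
w6 = 0 NAND 0 = 1
w7 = 1 NAND 0 = 1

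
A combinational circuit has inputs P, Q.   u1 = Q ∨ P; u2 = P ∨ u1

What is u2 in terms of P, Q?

u1 = Q ∨ P
u2 = P ∨ u1 = P ∨ (Q ∨ P)

P ∨ (Q ∨ P)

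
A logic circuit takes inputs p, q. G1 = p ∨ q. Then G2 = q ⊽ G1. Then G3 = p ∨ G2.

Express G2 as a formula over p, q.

G1 = p ∨ q
G2 = q ⊽ G1 = q ⊽ (p ∨ q)

q ⊽ (p ∨ q)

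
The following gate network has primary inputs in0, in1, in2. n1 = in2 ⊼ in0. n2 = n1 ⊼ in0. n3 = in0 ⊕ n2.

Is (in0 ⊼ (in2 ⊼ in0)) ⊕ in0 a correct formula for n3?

n1 = in2 ⊼ in0
n2 = n1 ⊼ in0 = (in2 ⊼ in0) ⊼ in0
n3 = in0 ⊕ n2 = in0 ⊕ ((in2 ⊼ in0) ⊼ in0)
At in0=1, in1=0, in2=1: circuit gives 0, formula gives 0.
At in0=0, in1=0, in2=0: circuit gives 1, formula gives 1.
Agrees on all 8 inputs.

Yes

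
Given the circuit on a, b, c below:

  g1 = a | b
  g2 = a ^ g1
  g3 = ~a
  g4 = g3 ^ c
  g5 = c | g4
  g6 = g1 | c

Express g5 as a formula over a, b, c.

c | (~a ^ c)

g3 = ~a
g4 = g3 ^ c = ~a ^ c
g5 = c | g4 = c | (~a ^ c)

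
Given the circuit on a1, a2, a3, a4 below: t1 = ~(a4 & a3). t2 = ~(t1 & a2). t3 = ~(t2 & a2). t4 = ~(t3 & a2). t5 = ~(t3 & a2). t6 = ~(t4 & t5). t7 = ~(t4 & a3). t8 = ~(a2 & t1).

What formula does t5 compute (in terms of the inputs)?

~((~((~((~(a4 & a3)) & a2)) & a2)) & a2)

t1 = ~(a4 & a3)
t2 = ~(t1 & a2) = ~((~(a4 & a3)) & a2)
t3 = ~(t2 & a2) = ~((~((~(a4 & a3)) & a2)) & a2)
t5 = ~(t3 & a2) = ~((~((~((~(a4 & a3)) & a2)) & a2)) & a2)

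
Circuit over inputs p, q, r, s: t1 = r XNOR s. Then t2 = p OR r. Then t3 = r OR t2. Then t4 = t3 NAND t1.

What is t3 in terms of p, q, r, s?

r OR (p OR r)

t2 = p OR r
t3 = r OR t2 = r OR (p OR r)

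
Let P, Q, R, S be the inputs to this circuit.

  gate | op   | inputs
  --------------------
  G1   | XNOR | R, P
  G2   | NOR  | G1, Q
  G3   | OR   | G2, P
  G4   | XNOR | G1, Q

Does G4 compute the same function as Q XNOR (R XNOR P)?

Yes

G1 = R XNOR P
G4 = G1 XNOR Q = (R XNOR P) XNOR Q
At P=0, Q=0, R=0, S=0: circuit gives 0, formula gives 0.
At P=0, Q=0, R=1, S=0: circuit gives 1, formula gives 1.
Agrees on all 16 inputs.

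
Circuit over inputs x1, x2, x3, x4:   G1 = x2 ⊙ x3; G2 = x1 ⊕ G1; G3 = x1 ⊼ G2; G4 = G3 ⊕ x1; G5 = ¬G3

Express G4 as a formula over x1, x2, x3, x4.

G1 = x2 ⊙ x3
G2 = x1 ⊕ G1 = x1 ⊕ (x2 ⊙ x3)
G3 = x1 ⊼ G2 = x1 ⊼ (x1 ⊕ (x2 ⊙ x3))
G4 = G3 ⊕ x1 = (x1 ⊼ (x1 ⊕ (x2 ⊙ x3))) ⊕ x1

(x1 ⊼ (x1 ⊕ (x2 ⊙ x3))) ⊕ x1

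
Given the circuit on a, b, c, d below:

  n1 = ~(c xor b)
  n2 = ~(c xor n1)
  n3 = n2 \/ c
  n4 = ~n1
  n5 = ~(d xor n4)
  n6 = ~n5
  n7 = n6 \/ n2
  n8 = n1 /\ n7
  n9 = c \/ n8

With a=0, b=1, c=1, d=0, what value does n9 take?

n1 = ~(1 xor 1) = 1
n2 = ~(1 xor 1) = 1
n4 = ~1 = 0
n5 = ~(0 xor 0) = 1
n6 = ~1 = 0
n7 = 0 \/ 1 = 1
n8 = 1 /\ 1 = 1
n9 = 1 \/ 1 = 1

1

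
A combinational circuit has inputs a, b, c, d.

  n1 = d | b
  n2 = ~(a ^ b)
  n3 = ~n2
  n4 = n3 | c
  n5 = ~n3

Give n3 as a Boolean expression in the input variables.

~(~(a ^ b))

n2 = ~(a ^ b)
n3 = ~n2 = ~(~(a ^ b))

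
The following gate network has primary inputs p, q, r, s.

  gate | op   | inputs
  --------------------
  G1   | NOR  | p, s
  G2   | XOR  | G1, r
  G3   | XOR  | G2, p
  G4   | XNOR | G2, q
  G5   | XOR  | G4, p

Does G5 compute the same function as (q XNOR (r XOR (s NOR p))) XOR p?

G1 = p NOR s
G2 = G1 XOR r = (p NOR s) XOR r
G4 = G2 XNOR q = ((p NOR s) XOR r) XNOR q
G5 = G4 XOR p = (((p NOR s) XOR r) XNOR q) XOR p
At p=0, q=0, r=0, s=0: circuit gives 0, formula gives 0.
At p=0, q=0, r=0, s=1: circuit gives 1, formula gives 1.
Agrees on all 16 inputs.

Yes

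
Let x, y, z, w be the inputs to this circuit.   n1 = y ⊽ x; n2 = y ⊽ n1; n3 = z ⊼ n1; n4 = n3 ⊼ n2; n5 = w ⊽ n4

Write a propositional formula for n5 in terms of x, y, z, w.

w ⊽ ((z ⊼ (y ⊽ x)) ⊼ (y ⊽ (y ⊽ x)))

n1 = y ⊽ x
n2 = y ⊽ n1 = y ⊽ (y ⊽ x)
n3 = z ⊼ n1 = z ⊼ (y ⊽ x)
n4 = n3 ⊼ n2 = (z ⊼ (y ⊽ x)) ⊼ (y ⊽ (y ⊽ x))
n5 = w ⊽ n4 = w ⊽ ((z ⊼ (y ⊽ x)) ⊼ (y ⊽ (y ⊽ x)))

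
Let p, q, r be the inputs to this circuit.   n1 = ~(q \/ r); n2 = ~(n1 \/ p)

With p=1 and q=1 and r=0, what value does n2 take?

n1 = ~(1 \/ 0) = 0
n2 = ~(0 \/ 1) = 0

0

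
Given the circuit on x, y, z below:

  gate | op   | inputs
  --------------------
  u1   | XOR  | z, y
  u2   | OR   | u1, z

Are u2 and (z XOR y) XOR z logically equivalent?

u1 = z XOR y
u2 = u1 OR z = (z XOR y) OR z
At x=0, y=0, z=1: circuit gives 1, formula gives 0.

No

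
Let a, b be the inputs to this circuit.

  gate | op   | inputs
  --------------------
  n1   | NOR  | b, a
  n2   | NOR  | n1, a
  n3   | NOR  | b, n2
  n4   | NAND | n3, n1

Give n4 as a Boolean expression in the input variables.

n1 = b NOR a
n2 = n1 NOR a = (b NOR a) NOR a
n3 = b NOR n2 = b NOR ((b NOR a) NOR a)
n4 = n3 NAND n1 = (b NOR ((b NOR a) NOR a)) NAND (b NOR a)

(b NOR ((b NOR a) NOR a)) NAND (b NOR a)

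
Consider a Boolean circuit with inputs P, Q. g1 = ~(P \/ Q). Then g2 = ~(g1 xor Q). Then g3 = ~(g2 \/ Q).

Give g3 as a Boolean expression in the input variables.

g1 = ~(P \/ Q)
g2 = ~(g1 xor Q) = ~((~(P \/ Q)) xor Q)
g3 = ~(g2 \/ Q) = ~((~((~(P \/ Q)) xor Q)) \/ Q)

~((~((~(P \/ Q)) xor Q)) \/ Q)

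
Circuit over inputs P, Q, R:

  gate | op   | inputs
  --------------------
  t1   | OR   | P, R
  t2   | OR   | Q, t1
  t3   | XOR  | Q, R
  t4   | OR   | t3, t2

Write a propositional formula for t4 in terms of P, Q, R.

t1 = P OR R
t2 = Q OR t1 = Q OR (P OR R)
t3 = Q XOR R
t4 = t3 OR t2 = (Q XOR R) OR (Q OR (P OR R))

(Q XOR R) OR (Q OR (P OR R))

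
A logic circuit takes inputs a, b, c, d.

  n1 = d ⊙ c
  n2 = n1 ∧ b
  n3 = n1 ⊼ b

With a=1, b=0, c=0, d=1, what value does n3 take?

1

n1 = 1 ⊙ 0 = 0
n3 = 0 ⊼ 0 = 1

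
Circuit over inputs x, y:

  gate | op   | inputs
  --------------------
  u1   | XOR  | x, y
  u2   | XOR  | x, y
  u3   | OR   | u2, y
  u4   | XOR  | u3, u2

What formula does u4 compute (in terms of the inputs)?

u2 = x XOR y
u3 = u2 OR y = (x XOR y) OR y
u4 = u3 XOR u2 = ((x XOR y) OR y) XOR (x XOR y)

((x XOR y) OR y) XOR (x XOR y)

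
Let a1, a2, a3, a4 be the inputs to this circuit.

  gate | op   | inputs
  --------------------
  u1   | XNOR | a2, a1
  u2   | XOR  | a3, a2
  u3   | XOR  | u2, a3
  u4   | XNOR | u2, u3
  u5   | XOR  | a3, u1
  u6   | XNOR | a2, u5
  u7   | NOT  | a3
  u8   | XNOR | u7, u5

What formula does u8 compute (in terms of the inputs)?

u1 = a2 XNOR a1
u5 = a3 XOR u1 = a3 XOR (a2 XNOR a1)
u7 = NOT a3
u8 = u7 XNOR u5 = NOT a3 XNOR (a3 XOR (a2 XNOR a1))

NOT a3 XNOR (a3 XOR (a2 XNOR a1))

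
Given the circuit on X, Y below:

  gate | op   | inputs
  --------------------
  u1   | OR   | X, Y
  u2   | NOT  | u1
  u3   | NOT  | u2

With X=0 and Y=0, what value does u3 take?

0

u1 = 0 OR 0 = 0
u2 = NOT 0 = 1
u3 = NOT 1 = 0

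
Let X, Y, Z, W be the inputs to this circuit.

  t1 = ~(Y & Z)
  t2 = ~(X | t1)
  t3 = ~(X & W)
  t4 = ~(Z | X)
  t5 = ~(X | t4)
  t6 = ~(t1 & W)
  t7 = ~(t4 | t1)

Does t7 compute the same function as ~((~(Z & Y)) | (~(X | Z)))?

t1 = ~(Y & Z)
t4 = ~(Z | X)
t7 = ~(t4 | t1) = ~((~(Z | X)) | (~(Y & Z)))
At X=0, Y=0, Z=0, W=0: circuit gives 0, formula gives 0.
At X=0, Y=1, Z=1, W=0: circuit gives 1, formula gives 1.
Agrees on all 16 inputs.

Yes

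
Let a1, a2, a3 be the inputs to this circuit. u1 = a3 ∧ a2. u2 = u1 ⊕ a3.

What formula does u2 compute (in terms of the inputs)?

u1 = a3 ∧ a2
u2 = u1 ⊕ a3 = (a3 ∧ a2) ⊕ a3

(a3 ∧ a2) ⊕ a3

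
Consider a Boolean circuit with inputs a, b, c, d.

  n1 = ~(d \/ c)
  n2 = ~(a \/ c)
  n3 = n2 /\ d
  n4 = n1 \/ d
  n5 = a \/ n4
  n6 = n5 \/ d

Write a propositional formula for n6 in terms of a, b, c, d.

n1 = ~(d \/ c)
n4 = n1 \/ d = (~(d \/ c)) \/ d
n5 = a \/ n4 = a \/ ((~(d \/ c)) \/ d)
n6 = n5 \/ d = (a \/ ((~(d \/ c)) \/ d)) \/ d

(a \/ ((~(d \/ c)) \/ d)) \/ d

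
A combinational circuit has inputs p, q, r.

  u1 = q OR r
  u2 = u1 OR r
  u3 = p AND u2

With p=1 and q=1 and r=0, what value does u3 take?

u1 = 1 OR 0 = 1
u2 = 1 OR 0 = 1
u3 = 1 AND 1 = 1

1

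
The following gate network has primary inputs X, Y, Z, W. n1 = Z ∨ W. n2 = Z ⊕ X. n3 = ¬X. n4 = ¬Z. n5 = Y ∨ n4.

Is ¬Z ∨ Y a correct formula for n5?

Yes

n4 = ¬Z
n5 = Y ∨ n4 = Y ∨ ¬Z
At X=0, Y=0, Z=1, W=0: circuit gives 0, formula gives 0.
At X=0, Y=0, Z=0, W=0: circuit gives 1, formula gives 1.
Agrees on all 16 inputs.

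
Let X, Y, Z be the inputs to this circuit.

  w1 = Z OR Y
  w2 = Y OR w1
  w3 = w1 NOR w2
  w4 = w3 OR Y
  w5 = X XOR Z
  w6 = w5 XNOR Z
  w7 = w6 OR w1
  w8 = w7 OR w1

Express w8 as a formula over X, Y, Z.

w1 = Z OR Y
w5 = X XOR Z
w6 = w5 XNOR Z = (X XOR Z) XNOR Z
w7 = w6 OR w1 = ((X XOR Z) XNOR Z) OR (Z OR Y)
w8 = w7 OR w1 = (((X XOR Z) XNOR Z) OR (Z OR Y)) OR (Z OR Y)

(((X XOR Z) XNOR Z) OR (Z OR Y)) OR (Z OR Y)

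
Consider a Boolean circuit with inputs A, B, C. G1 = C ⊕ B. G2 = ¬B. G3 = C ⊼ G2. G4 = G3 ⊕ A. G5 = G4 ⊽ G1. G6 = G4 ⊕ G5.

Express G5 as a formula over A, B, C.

G1 = C ⊕ B
G2 = ¬B
G3 = C ⊼ G2 = C ⊼ ¬B
G4 = G3 ⊕ A = (C ⊼ ¬B) ⊕ A
G5 = G4 ⊽ G1 = ((C ⊼ ¬B) ⊕ A) ⊽ (C ⊕ B)

((C ⊼ ¬B) ⊕ A) ⊽ (C ⊕ B)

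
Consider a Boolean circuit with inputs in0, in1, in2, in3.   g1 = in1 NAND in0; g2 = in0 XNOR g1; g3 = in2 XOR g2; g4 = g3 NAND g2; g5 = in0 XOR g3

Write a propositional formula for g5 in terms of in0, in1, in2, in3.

in0 XOR (in2 XOR (in0 XNOR (in1 NAND in0)))

g1 = in1 NAND in0
g2 = in0 XNOR g1 = in0 XNOR (in1 NAND in0)
g3 = in2 XOR g2 = in2 XOR (in0 XNOR (in1 NAND in0))
g5 = in0 XOR g3 = in0 XOR (in2 XOR (in0 XNOR (in1 NAND in0)))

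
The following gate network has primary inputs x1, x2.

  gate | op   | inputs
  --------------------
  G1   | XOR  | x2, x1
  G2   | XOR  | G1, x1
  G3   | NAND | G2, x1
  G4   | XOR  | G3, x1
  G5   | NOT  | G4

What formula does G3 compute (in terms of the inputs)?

((x2 XOR x1) XOR x1) NAND x1

G1 = x2 XOR x1
G2 = G1 XOR x1 = (x2 XOR x1) XOR x1
G3 = G2 NAND x1 = ((x2 XOR x1) XOR x1) NAND x1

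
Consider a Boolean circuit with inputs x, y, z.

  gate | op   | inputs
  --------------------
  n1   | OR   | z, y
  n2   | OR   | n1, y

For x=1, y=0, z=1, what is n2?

1

n1 = 1 OR 0 = 1
n2 = 1 OR 0 = 1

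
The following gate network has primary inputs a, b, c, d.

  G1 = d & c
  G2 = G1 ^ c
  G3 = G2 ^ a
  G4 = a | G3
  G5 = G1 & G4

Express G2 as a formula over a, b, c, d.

(d & c) ^ c

G1 = d & c
G2 = G1 ^ c = (d & c) ^ c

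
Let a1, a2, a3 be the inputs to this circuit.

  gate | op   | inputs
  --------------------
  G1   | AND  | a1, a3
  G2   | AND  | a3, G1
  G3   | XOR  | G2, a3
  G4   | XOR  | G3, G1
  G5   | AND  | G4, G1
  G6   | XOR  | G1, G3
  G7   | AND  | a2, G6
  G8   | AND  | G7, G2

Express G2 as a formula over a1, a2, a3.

a3 AND (a1 AND a3)

G1 = a1 AND a3
G2 = a3 AND G1 = a3 AND (a1 AND a3)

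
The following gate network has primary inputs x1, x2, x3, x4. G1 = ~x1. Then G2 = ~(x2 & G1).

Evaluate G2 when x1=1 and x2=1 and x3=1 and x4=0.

1

G1 = ~1 = 0
G2 = ~(1 & 0) = 1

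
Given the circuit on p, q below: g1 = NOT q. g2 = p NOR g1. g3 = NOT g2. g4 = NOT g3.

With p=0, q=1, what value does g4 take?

g1 = NOT 1 = 0
g2 = 0 NOR 0 = 1
g3 = NOT 1 = 0
g4 = NOT 0 = 1

1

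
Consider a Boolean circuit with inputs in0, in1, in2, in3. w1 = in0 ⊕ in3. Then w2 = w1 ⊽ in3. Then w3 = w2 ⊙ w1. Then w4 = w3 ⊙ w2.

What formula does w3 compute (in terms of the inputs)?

w1 = in0 ⊕ in3
w2 = w1 ⊽ in3 = (in0 ⊕ in3) ⊽ in3
w3 = w2 ⊙ w1 = ((in0 ⊕ in3) ⊽ in3) ⊙ (in0 ⊕ in3)

((in0 ⊕ in3) ⊽ in3) ⊙ (in0 ⊕ in3)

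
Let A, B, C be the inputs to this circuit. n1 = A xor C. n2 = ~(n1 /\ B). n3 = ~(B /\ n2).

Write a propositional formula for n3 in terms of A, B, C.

~(B /\ (~((A xor C) /\ B)))

n1 = A xor C
n2 = ~(n1 /\ B) = ~((A xor C) /\ B)
n3 = ~(B /\ n2) = ~(B /\ (~((A xor C) /\ B)))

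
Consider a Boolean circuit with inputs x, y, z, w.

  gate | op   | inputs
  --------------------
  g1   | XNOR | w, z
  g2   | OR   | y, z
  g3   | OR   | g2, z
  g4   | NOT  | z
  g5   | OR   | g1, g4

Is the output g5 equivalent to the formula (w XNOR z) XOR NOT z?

g1 = w XNOR z
g4 = NOT z
g5 = g1 OR g4 = (w XNOR z) OR NOT z
At x=0, y=0, z=0, w=0: circuit gives 1, formula gives 0.

No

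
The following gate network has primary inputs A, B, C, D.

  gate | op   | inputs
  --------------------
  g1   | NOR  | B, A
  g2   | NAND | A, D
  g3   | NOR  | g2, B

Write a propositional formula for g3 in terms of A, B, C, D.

(A NAND D) NOR B

g2 = A NAND D
g3 = g2 NOR B = (A NAND D) NOR B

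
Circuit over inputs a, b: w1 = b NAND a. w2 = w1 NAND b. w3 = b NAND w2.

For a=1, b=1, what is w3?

0

w1 = 1 NAND 1 = 0
w2 = 0 NAND 1 = 1
w3 = 1 NAND 1 = 0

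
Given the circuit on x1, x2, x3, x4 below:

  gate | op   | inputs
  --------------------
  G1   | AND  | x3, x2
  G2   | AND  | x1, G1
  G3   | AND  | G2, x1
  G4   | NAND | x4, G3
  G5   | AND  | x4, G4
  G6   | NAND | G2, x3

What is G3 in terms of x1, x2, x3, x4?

G1 = x3 AND x2
G2 = x1 AND G1 = x1 AND (x3 AND x2)
G3 = G2 AND x1 = (x1 AND (x3 AND x2)) AND x1

(x1 AND (x3 AND x2)) AND x1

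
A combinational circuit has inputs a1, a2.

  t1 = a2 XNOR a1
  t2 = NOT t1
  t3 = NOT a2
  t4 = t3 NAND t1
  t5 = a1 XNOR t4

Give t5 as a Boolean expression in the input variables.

a1 XNOR (NOT a2 NAND (a2 XNOR a1))

t1 = a2 XNOR a1
t3 = NOT a2
t4 = t3 NAND t1 = NOT a2 NAND (a2 XNOR a1)
t5 = a1 XNOR t4 = a1 XNOR (NOT a2 NAND (a2 XNOR a1))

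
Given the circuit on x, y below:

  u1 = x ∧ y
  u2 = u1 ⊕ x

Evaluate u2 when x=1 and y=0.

1

u1 = 1 ∧ 0 = 0
u2 = 0 ⊕ 1 = 1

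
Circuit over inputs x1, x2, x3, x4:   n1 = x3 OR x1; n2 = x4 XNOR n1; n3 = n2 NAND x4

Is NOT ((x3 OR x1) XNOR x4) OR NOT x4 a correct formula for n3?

Yes

n1 = x3 OR x1
n2 = x4 XNOR n1 = x4 XNOR (x3 OR x1)
n3 = n2 NAND x4 = (x4 XNOR (x3 OR x1)) NAND x4
At x1=0, x2=0, x3=1, x4=1: circuit gives 0, formula gives 0.
At x1=0, x2=0, x3=0, x4=0: circuit gives 1, formula gives 1.
Agrees on all 16 inputs.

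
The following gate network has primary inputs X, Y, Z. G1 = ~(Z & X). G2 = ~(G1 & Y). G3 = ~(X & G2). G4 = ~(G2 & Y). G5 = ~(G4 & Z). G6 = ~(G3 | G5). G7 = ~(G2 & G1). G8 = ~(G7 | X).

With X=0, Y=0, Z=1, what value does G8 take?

G1 = ~(1 & 0) = 1
G2 = ~(1 & 0) = 1
G7 = ~(1 & 1) = 0
G8 = ~(0 | 0) = 1

1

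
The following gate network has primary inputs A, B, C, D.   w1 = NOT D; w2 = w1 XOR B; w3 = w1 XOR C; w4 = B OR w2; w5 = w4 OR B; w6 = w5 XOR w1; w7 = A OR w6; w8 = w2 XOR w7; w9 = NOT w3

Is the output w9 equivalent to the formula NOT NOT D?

No

w1 = NOT D
w3 = w1 XOR C = NOT D XOR C
w9 = NOT w3 = NOT (NOT D XOR C)
At A=0, B=0, C=1, D=0: circuit gives 1, formula gives 0.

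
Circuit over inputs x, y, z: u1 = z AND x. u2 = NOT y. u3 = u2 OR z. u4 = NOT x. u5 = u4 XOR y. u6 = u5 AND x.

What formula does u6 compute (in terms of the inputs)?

u4 = NOT x
u5 = u4 XOR y = NOT x XOR y
u6 = u5 AND x = (NOT x XOR y) AND x

(NOT x XOR y) AND x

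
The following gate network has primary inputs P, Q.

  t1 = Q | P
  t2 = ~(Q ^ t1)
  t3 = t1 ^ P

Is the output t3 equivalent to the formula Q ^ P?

t1 = Q | P
t3 = t1 ^ P = (Q | P) ^ P
At P=1, Q=0: circuit gives 0, formula gives 1.

No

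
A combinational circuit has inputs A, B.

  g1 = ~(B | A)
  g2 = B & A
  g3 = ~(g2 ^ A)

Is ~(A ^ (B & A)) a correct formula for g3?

g2 = B & A
g3 = ~(g2 ^ A) = ~((B & A) ^ A)
At A=1, B=0: circuit gives 0, formula gives 0.
At A=0, B=0: circuit gives 1, formula gives 1.
Agrees on all 4 inputs.

Yes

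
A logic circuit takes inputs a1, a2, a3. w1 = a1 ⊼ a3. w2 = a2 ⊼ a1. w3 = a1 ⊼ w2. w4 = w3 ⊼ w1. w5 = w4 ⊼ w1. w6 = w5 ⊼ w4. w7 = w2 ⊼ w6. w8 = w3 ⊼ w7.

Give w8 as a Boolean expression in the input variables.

(a1 ⊼ (a2 ⊼ a1)) ⊼ ((a2 ⊼ a1) ⊼ ((((a1 ⊼ (a2 ⊼ a1)) ⊼ (a1 ⊼ a3)) ⊼ (a1 ⊼ a3)) ⊼ ((a1 ⊼ (a2 ⊼ a1)) ⊼ (a1 ⊼ a3))))

w1 = a1 ⊼ a3
w2 = a2 ⊼ a1
w3 = a1 ⊼ w2 = a1 ⊼ (a2 ⊼ a1)
w4 = w3 ⊼ w1 = (a1 ⊼ (a2 ⊼ a1)) ⊼ (a1 ⊼ a3)
w5 = w4 ⊼ w1 = ((a1 ⊼ (a2 ⊼ a1)) ⊼ (a1 ⊼ a3)) ⊼ (a1 ⊼ a3)
w6 = w5 ⊼ w4 = (((a1 ⊼ (a2 ⊼ a1)) ⊼ (a1 ⊼ a3)) ⊼ (a1 ⊼ a3)) ⊼ ((a1 ⊼ (a2 ⊼ a1)) ⊼ (a1 ⊼ a3))
w7 = w2 ⊼ w6 = (a2 ⊼ a1) ⊼ ((((a1 ⊼ (a2 ⊼ a1)) ⊼ (a1 ⊼ a3)) ⊼ (a1 ⊼ a3)) ⊼ ((a1 ⊼ (a2 ⊼ a1)) ⊼ (a1 ⊼ a3)))
w8 = w3 ⊼ w7 = (a1 ⊼ (a2 ⊼ a1)) ⊼ ((a2 ⊼ a1) ⊼ ((((a1 ⊼ (a2 ⊼ a1)) ⊼ (a1 ⊼ a3)) ⊼ (a1 ⊼ a3)) ⊼ ((a1 ⊼ (a2 ⊼ a1)) ⊼ (a1 ⊼ a3))))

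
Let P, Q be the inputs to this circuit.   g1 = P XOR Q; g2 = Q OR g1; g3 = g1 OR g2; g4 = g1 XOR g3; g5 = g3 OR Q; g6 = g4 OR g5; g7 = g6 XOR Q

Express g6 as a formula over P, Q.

((P XOR Q) XOR ((P XOR Q) OR (Q OR (P XOR Q)))) OR (((P XOR Q) OR (Q OR (P XOR Q))) OR Q)

g1 = P XOR Q
g2 = Q OR g1 = Q OR (P XOR Q)
g3 = g1 OR g2 = (P XOR Q) OR (Q OR (P XOR Q))
g4 = g1 XOR g3 = (P XOR Q) XOR ((P XOR Q) OR (Q OR (P XOR Q)))
g5 = g3 OR Q = ((P XOR Q) OR (Q OR (P XOR Q))) OR Q
g6 = g4 OR g5 = ((P XOR Q) XOR ((P XOR Q) OR (Q OR (P XOR Q)))) OR (((P XOR Q) OR (Q OR (P XOR Q))) OR Q)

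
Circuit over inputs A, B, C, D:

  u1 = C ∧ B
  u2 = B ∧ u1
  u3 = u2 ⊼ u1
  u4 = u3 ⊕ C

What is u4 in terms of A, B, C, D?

((B ∧ (C ∧ B)) ⊼ (C ∧ B)) ⊕ C

u1 = C ∧ B
u2 = B ∧ u1 = B ∧ (C ∧ B)
u3 = u2 ⊼ u1 = (B ∧ (C ∧ B)) ⊼ (C ∧ B)
u4 = u3 ⊕ C = ((B ∧ (C ∧ B)) ⊼ (C ∧ B)) ⊕ C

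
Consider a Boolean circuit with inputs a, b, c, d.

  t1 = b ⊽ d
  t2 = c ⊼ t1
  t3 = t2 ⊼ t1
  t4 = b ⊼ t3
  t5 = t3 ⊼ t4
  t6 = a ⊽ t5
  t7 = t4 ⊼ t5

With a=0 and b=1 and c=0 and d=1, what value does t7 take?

1

t1 = 1 ⊽ 1 = 0
t2 = 0 ⊼ 0 = 1
t3 = 1 ⊼ 0 = 1
t4 = 1 ⊼ 1 = 0
t5 = 1 ⊼ 0 = 1
t7 = 0 ⊼ 1 = 1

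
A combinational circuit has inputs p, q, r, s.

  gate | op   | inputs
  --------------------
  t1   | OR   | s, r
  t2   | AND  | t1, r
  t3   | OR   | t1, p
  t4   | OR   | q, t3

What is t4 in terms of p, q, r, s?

t1 = s OR r
t3 = t1 OR p = (s OR r) OR p
t4 = q OR t3 = q OR ((s OR r) OR p)

q OR ((s OR r) OR p)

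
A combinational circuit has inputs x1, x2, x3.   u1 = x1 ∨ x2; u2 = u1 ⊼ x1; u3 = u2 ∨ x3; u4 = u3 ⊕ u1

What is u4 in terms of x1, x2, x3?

(((x1 ∨ x2) ⊼ x1) ∨ x3) ⊕ (x1 ∨ x2)

u1 = x1 ∨ x2
u2 = u1 ⊼ x1 = (x1 ∨ x2) ⊼ x1
u3 = u2 ∨ x3 = ((x1 ∨ x2) ⊼ x1) ∨ x3
u4 = u3 ⊕ u1 = (((x1 ∨ x2) ⊼ x1) ∨ x3) ⊕ (x1 ∨ x2)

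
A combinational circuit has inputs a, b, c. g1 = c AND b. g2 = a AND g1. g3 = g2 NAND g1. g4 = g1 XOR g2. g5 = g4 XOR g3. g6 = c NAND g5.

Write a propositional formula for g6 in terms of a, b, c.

g1 = c AND b
g2 = a AND g1 = a AND (c AND b)
g3 = g2 NAND g1 = (a AND (c AND b)) NAND (c AND b)
g4 = g1 XOR g2 = (c AND b) XOR (a AND (c AND b))
g5 = g4 XOR g3 = ((c AND b) XOR (a AND (c AND b))) XOR ((a AND (c AND b)) NAND (c AND b))
g6 = c NAND g5 = c NAND (((c AND b) XOR (a AND (c AND b))) XOR ((a AND (c AND b)) NAND (c AND b)))

c NAND (((c AND b) XOR (a AND (c AND b))) XOR ((a AND (c AND b)) NAND (c AND b)))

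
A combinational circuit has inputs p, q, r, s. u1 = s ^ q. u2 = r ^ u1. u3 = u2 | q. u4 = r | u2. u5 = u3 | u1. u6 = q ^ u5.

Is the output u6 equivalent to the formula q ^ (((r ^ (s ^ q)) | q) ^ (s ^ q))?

u1 = s ^ q
u2 = r ^ u1 = r ^ (s ^ q)
u3 = u2 | q = (r ^ (s ^ q)) | q
u5 = u3 | u1 = ((r ^ (s ^ q)) | q) | (s ^ q)
u6 = q ^ u5 = q ^ (((r ^ (s ^ q)) | q) | (s ^ q))
At p=0, q=0, r=0, s=1: circuit gives 1, formula gives 0.

No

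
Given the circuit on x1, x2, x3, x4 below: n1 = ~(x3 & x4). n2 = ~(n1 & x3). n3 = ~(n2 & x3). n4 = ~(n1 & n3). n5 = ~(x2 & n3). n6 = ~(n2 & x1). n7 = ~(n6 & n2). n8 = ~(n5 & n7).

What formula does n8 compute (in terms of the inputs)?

n1 = ~(x3 & x4)
n2 = ~(n1 & x3) = ~((~(x3 & x4)) & x3)
n3 = ~(n2 & x3) = ~((~((~(x3 & x4)) & x3)) & x3)
n5 = ~(x2 & n3) = ~(x2 & (~((~((~(x3 & x4)) & x3)) & x3)))
n6 = ~(n2 & x1) = ~((~((~(x3 & x4)) & x3)) & x1)
n7 = ~(n6 & n2) = ~((~((~((~(x3 & x4)) & x3)) & x1)) & (~((~(x3 & x4)) & x3)))
n8 = ~(n5 & n7) = ~((~(x2 & (~((~((~(x3 & x4)) & x3)) & x3)))) & (~((~((~((~(x3 & x4)) & x3)) & x1)) & (~((~(x3 & x4)) & x3)))))

~((~(x2 & (~((~((~(x3 & x4)) & x3)) & x3)))) & (~((~((~((~(x3 & x4)) & x3)) & x1)) & (~((~(x3 & x4)) & x3)))))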